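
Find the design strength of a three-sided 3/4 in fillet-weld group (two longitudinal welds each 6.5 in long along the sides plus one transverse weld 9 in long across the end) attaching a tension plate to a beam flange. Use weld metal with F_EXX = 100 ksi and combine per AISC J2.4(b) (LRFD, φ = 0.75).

φR_n ≈ 586 kips

t_e = 0.707 × 0.75 = 0.5302 in.
R_nwl = 0.6 × 100 × 0.5302 × 13 = 413.6 kips (longitudinal, 2 welds).
R_nwt = 0.6 × 100 × 0.5302 × 9 = 286.3 kips (transverse, base value).
(i) R_nwl + R_nwt = 699.9 kips; (ii) 0.85 R_nwl + 1.5 R_nwt = 781.1 kips.
R_n = max = 781.1 kips [governs: (ii)]; φR_n = 585.8 kips.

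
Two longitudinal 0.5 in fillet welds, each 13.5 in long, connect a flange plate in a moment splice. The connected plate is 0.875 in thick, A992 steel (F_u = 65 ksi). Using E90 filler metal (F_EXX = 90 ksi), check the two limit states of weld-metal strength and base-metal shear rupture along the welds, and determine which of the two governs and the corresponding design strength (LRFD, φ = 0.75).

φR_n ≈ 387 kip (weld metal governs)

t_e = 0.707 × 0.5 = 0.3535 in; L = 27 in.
Weld metal: φR_n = 0.75 × 0.6 × 90 × 0.3535 × 27 = 386.6 kip.
Base metal (shear rupture): φR_n = 0.75 × 0.6 × 65 × 0.875 × 27 = 691 kip.
Governing: weld metal.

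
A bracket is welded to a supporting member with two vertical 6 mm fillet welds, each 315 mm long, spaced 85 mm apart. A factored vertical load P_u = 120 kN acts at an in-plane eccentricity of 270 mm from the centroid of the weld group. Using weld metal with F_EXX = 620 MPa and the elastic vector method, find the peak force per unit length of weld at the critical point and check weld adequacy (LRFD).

Total weld length L_w = 630 mm. Treat welds as unit-width lines.
Polar moment about centroid: J = 2[d³/12 + d(b/2)²] = 2[315³/12 + 315×42.5²] = 6347000 mm³.
Direct shear f_v = P/L_w = 120×10³ / 630 = 190.5 N/mm (vertical).
Torsion M = P·e = 120×10³ × 270 = 32400000 N·mm.
Critical point at (x, y) = (42.5, 157.5) from centroid. f_tx = M·y/J = 804 N/mm; f_ty = M·x/J = 216.9 N/mm.
Resultant f_max = √[f_tx² + (f_v + f_ty)²] = √[804² + (190.5 + 216.9)²] = 901.3 N/mm.
Capacity per unit length: φr_n = 0.75 × 0.6 × 620 × (0.707 × 6) = 1184 N/mm.
901.3 ≤ 1184 → adequate.

f_max ≈ 901 N/mm; adequate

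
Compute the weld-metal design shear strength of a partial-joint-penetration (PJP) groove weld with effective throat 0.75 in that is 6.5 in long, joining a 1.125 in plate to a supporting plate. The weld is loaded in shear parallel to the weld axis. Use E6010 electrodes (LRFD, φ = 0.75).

φR_n ≈ 132 kip

E60XX → F_EXX = 60 ksi.
Effective throat (given) t_e = 0.75 in.
A_we = 0.75 × 6.5 = 4.875 in².
F_nw = 0.6 F_EXX = 36 ksi.
φR_n = 0.75 × 36 × 4.875 = 131.6 kip.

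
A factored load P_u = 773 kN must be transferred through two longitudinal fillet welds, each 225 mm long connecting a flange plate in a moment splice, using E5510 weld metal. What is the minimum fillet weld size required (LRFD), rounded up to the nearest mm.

w = 10 mm

E55XX → F_EXX = 550 MPa.
Total weld length L = 450 mm.
Required throat t_e = P_u / (φ × 0.6 F_EXX × L) = 773 / (0.75 × 0.6 × 550 × 450 × 10⁻³) = 6.941 mm.
Required leg w = t_e / 0.707 = 9.817 mm → use 10 mm.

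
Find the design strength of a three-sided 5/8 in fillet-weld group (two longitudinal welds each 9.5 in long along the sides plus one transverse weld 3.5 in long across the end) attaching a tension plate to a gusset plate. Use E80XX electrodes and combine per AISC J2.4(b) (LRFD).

E80XX → F_EXX = 80 ksi.
t_e = 0.707 × 0.625 = 0.4419 in.
R_nwl = 0.6 × 80 × 0.4419 × 19 = 403 kips (longitudinal, 2 welds).
R_nwt = 0.6 × 80 × 0.4419 × 3.5 = 74.23 kips (transverse, base value).
(i) R_nwl + R_nwt = 477.2 kips; (ii) 0.85 R_nwl + 1.5 R_nwt = 453.9 kips.
R_n = max = 477.2 kips [governs: (i)]; φR_n = 357.9 kips.

φR_n ≈ 358 kips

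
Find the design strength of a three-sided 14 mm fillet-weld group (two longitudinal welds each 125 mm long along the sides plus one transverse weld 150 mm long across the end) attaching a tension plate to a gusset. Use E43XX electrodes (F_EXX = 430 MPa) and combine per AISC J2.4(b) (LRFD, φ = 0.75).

φR_n ≈ 838 kN

t_e = 0.707 × 14 = 9.898 mm.
R_nwl = 0.6 × 430 × 9.898 × 250 × 10⁻³ = 638.4 kN (longitudinal, 2 welds).
R_nwt = 0.6 × 430 × 9.898 × 150 × 10⁻³ = 383.1 kN (transverse, base value).
(i) R_nwl + R_nwt = 1021 kN; (ii) 0.85 R_nwl + 1.5 R_nwt = 1117 kN.
R_n = max = 1117 kN [governs: (ii)]; φR_n = 837.9 kN.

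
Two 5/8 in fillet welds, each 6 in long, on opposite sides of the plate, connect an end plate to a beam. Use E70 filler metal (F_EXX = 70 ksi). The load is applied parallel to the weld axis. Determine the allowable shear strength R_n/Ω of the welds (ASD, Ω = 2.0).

R_n/Ω ≈ 111 kips

Effective throat t_e = 0.707 × 0.625 = 0.4419 in.
Total length L = 12 in; A_we = 0.4419 × 12 = 5.302 in².
F_nw = 0.6 F_EXX = 0.6 × 70 = 42 ksi.
R_n = 42 × 5.302 = 222.7 kips; R_n/Ω = 222.7/2.0 = 111.4 kips.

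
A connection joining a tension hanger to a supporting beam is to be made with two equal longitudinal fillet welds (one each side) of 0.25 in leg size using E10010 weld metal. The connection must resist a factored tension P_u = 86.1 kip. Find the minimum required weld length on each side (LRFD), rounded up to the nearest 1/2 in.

L = 5.5 in on each side

E100XX → F_EXX = 100 ksi.
Throat t_e = 0.707 × 0.25 = 0.1767 in.
φr_n = 0.75 × 0.6 × 100 × 0.1767 = 7.954 kip/in.
L_req = P_u / φr_n = 86.1 / 7.954 = 10.83 in total.
Per side: 10.83 / 2 = 5.413 in.
Round up → use L = 5.5 in on each side.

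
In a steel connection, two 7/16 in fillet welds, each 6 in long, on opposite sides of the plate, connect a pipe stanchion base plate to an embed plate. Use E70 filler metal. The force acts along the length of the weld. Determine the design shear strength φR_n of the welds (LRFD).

φR_n ≈ 117 kips

E70XX → F_EXX = 70 ksi.
Effective throat t_e = 0.707 × 0.4375 = 0.3093 in.
Total length L = 12 in; A_we = 0.3093 × 12 = 3.712 in².
F_nw = 0.6 F_EXX = 0.6 × 70 = 42 ksi.
φR_n = 0.75 × 42 × 3.712 = 116.9 kips.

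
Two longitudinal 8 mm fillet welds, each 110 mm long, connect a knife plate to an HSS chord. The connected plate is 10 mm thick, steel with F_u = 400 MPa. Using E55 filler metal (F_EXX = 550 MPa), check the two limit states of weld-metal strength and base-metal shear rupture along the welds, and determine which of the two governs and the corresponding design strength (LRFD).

t_e = 0.707 × 8 = 5.656 mm; L = 220 mm.
Weld metal: φR_n = 0.75 × 0.6 × 550 × 5.656 × 220 × 10⁻³ = 308 kN.
Base metal (shear rupture): φR_n = 0.75 × 0.6 × 400 × 10 × 220 × 10⁻³ = 396 kN.
Governing: weld metal.

φR_n ≈ 308 kN (weld metal governs)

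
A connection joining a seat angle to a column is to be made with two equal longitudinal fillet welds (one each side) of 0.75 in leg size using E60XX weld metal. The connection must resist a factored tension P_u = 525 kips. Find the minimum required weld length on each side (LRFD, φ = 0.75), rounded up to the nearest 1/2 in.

L = 18.5 in on each side

E60XX → F_EXX = 60 ksi.
Throat t_e = 0.707 × 0.75 = 0.5302 in.
φr_n = 0.75 × 0.6 × 60 × 0.5302 = 14.32 kips/in.
L_req = P_u / φr_n = 525 / 14.32 = 36.67 in total.
Per side: 36.67 / 2 = 18.34 in.
Round up → use L = 18.5 in on each side.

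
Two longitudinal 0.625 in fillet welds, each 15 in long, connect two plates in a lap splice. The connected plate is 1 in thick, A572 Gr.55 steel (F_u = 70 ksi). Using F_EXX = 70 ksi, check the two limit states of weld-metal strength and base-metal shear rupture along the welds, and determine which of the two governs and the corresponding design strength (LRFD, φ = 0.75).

t_e = 0.707 × 0.625 = 0.4419 in; L = 30 in.
Weld metal: φR_n = 0.75 × 0.6 × 70 × 0.4419 × 30 = 417.6 kips.
Base metal (shear rupture): φR_n = 0.75 × 0.6 × 70 × 1 × 30 = 945 kips.
Governing: weld metal.

φR_n ≈ 418 kips (weld metal governs)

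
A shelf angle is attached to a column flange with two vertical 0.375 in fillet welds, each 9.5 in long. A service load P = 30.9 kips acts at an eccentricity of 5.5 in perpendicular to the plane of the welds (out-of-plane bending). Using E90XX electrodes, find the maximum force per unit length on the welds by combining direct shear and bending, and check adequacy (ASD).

f_max ≈ 5.88 kip/in; adequate

E90XX → F_EXX = 90 ksi.
L_w = 2 × 9.5 = 19 in; section modulus (unit throat) S = 2 × L²/6 = 30.08 in².
Direct shear f_v = P/L_w = 30.9/19 = 1.626 kip/in.
Moment M = P × e = 30.9 × 5.5 = 169.95 kip·in; bending f_b = M/S = 5.649 kip/in.
f_max = √(f_v² + f_b²) = √(1.626² + 5.649²) = 5.879 kip/in.
r_n/Ω = (1/2.0) × 0.6 × 90 × (0.707 × 0.375) = 7.158 kip/in → adequate.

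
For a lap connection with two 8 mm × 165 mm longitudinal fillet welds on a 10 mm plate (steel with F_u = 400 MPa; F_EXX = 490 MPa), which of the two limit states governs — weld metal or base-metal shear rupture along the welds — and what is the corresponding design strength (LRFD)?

t_e = 0.707 × 8 = 5.656 mm; L = 330 mm.
Weld metal: φR_n = 0.75 × 0.6 × 490 × 5.656 × 330 × 10⁻³ = 411.6 kN.
Base metal (shear rupture): φR_n = 0.75 × 0.6 × 400 × 10 × 330 × 10⁻³ = 594 kN.
Governing: weld metal.

φR_n ≈ 412 kN (weld metal governs)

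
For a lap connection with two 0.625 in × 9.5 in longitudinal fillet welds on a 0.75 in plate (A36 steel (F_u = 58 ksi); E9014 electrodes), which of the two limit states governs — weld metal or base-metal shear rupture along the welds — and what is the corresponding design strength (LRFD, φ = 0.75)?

E90XX → F_EXX = 90 ksi.
t_e = 0.707 × 0.625 = 0.4419 in; L = 19 in.
Weld metal: φR_n = 0.75 × 0.6 × 90 × 0.4419 × 19 = 340 kip.
Base metal (shear rupture): φR_n = 0.75 × 0.6 × 58 × 0.75 × 19 = 371.9 kip.
Governing: weld metal.

φR_n ≈ 340 kip (weld metal governs)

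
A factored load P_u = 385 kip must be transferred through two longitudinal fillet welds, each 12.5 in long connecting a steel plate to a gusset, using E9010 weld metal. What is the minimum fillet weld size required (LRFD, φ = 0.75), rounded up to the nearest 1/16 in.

w = 9/16 in

E90XX → F_EXX = 90 ksi.
Total weld length L = 25 in.
Required throat t_e = P_u / (φ × 0.6 F_EXX × L) = 385 / (0.75 × 0.6 × 90 × 25) = 0.3802 in.
Required leg w = t_e / 0.707 = 0.5378 in → use 9/16 in.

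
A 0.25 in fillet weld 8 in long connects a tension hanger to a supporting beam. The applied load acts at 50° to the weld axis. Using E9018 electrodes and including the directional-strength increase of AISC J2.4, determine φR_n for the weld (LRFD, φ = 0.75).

E90XX → F_EXX = 90 ksi.
t_e = 0.707 × 0.25 = 0.1767 in; A_we = 0.1767 × 8 = 1.414 in².
Directional factor: 1.0 + 0.5 sin^1.5(50°) = 1.335.
F_nw = 0.6 × 90 × 1.335 = 72.1 ksi.
φR_n = 0.75 × 72.1 × 1.414 = 76.46 kips.

φR_n ≈ 76.5 kips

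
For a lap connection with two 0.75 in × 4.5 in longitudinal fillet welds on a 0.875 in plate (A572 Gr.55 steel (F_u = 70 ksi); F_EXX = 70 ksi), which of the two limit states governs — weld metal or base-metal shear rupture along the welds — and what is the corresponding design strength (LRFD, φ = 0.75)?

t_e = 0.707 × 0.75 = 0.5302 in; L = 9 in.
Weld metal: φR_n = 0.75 × 0.6 × 70 × 0.5302 × 9 = 150.3 kip.
Base metal (shear rupture): φR_n = 0.75 × 0.6 × 70 × 0.875 × 9 = 248.1 kip.
Governing: weld metal.

φR_n ≈ 150 kip (weld metal governs)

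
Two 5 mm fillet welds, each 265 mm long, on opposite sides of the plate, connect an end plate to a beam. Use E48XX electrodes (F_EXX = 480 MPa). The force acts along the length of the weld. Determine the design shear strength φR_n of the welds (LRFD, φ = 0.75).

φR_n ≈ 405 kN

Effective throat t_e = 0.707 × 5 = 3.535 mm.
Total length L = 530 mm; A_we = 3.535 × 530 = 1874 mm².
F_nw = 0.6 F_EXX = 0.6 × 480 = 288 MPa.
φR_n = 0.75 × 288 × 1874 × 10⁻³ = 404.7 kN.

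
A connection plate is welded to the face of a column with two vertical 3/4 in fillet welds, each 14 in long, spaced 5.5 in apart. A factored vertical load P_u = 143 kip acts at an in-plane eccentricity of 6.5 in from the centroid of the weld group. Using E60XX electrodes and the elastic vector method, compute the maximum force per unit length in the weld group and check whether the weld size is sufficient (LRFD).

f_max ≈ 13.2 kip/in; adequate

E60XX → F_EXX = 60 ksi.
Total weld length L_w = 28 in. Treat welds as unit-width lines.
Polar moment about centroid: J = 2[d³/12 + d(b/2)²] = 2[14³/12 + 14×2.75²] = 669.1 in³.
Direct shear f_v = P/L_w = 143 / 28 = 5.107 kip/in (vertical).
Torsion M = P·e = 143 × 6.5 = 929.5 kip·in.
Critical point at (x, y) = (2.75, 7) from centroid. f_tx = M·y/J = 9.724 kip/in; f_ty = M·x/J = 3.82 kip/in.
Resultant f_max = √[f_tx² + (f_v + f_ty)²] = √[9.724² + (5.107 + 3.82)²] = 13.2 kip/in.
Capacity per unit length: φr_n = 0.75 × 0.6 × 60 × (0.707 × 0.75) = 14.32 kip/in.
13.2 ≤ 14.32 → adequate.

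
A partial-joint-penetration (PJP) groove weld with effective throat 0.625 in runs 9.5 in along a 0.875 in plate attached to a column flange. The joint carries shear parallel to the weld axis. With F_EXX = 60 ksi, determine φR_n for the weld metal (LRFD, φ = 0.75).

φR_n ≈ 160 kips

Effective throat (given) t_e = 0.625 in.
A_we = 0.625 × 9.5 = 5.938 in².
F_nw = 0.6 F_EXX = 36 ksi.
φR_n = 0.75 × 36 × 5.938 = 160.3 kips.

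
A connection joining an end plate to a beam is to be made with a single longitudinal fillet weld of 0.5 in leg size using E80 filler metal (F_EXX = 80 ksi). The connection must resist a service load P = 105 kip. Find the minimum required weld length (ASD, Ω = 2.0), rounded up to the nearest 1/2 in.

Throat t_e = 0.707 × 0.5 = 0.3535 in.
r_n/Ω = (0.6 × 80 × 0.3535) / 2.0 = 8.484 kip/in.
L_req = P / (r_n/Ω) = 105 / 8.484 = 12.38 in total.
Round up → use L = 12.5 in.

L = 12.5 in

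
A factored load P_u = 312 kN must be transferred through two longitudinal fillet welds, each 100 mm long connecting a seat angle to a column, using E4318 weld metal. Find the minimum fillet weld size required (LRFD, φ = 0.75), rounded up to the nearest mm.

E43XX → F_EXX = 430 MPa.
Total weld length L = 200 mm.
Required throat t_e = P_u / (φ × 0.6 F_EXX × L) = 312 / (0.75 × 0.6 × 430 × 200 × 10⁻³) = 8.062 mm.
Required leg w = t_e / 0.707 = 11.4 mm → use 12 mm.

w = 12 mm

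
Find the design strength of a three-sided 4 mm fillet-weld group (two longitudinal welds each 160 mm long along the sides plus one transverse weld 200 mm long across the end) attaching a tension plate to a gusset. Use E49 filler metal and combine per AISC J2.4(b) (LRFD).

φR_n ≈ 357 kN

E49XX → F_EXX = 490 MPa.
t_e = 0.707 × 4 = 2.828 mm.
R_nwl = 0.6 × 490 × 2.828 × 320 × 10⁻³ = 266.1 kN (longitudinal, 2 welds).
R_nwt = 0.6 × 490 × 2.828 × 200 × 10⁻³ = 166.3 kN (transverse, base value).
(i) R_nwl + R_nwt = 432.3 kN; (ii) 0.85 R_nwl + 1.5 R_nwt = 475.6 kN.
R_n = max = 475.6 kN [governs: (ii)]; φR_n = 356.7 kN.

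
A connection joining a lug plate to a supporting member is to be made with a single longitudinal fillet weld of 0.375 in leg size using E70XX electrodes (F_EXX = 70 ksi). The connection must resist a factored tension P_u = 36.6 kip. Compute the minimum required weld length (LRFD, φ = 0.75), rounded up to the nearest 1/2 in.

Throat t_e = 0.707 × 0.375 = 0.2651 in.
φr_n = 0.75 × 0.6 × 70 × 0.2651 = 8.351 kip/in.
L_req = P_u / φr_n = 36.6 / 8.351 = 4.382 in total.
Round up → use L = 4.5 in.

L = 4.5 in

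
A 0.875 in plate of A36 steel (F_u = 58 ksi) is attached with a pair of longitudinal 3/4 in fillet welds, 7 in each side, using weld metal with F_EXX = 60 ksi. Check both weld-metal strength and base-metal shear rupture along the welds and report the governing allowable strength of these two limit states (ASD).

R_n/Ω ≈ 134 kip (weld metal governs)

t_e = 0.707 × 0.75 = 0.5302 in; L = 14 in.
Weld metal: R_n/Ω = (1/2.0) × 0.6 × 60 × 0.5302 × 14 = 133.6 kip.
Base metal (shear rupture): R_n/Ω = (1/2.0) × 0.6 × 58 × 0.875 × 14 = 213.1 kip.
Governing: weld metal.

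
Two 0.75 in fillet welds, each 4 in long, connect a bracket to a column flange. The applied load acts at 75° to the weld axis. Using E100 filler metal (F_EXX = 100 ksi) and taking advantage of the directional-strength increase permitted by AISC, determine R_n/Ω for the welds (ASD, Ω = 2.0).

R_n/Ω ≈ 188 kip

t_e = 0.707 × 0.75 = 0.5302 in; A_we = 0.5302 × 8 = 4.242 in².
Directional factor: 1.0 + 0.5 sin^1.5(75°) = 1.475.
F_nw = 0.6 × 100 × 1.475 = 88.48 ksi.
R_n/Ω = (88.48 × 4.242) / 2.0 = 187.7 kip.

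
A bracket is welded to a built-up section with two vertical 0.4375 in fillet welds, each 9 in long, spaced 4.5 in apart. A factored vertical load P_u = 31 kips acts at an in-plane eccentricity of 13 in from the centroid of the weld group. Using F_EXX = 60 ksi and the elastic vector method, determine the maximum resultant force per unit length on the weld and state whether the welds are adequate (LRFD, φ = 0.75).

f_max ≈ 10.4 kip/in; NOT adequate

Total weld length L_w = 18 in. Treat welds as unit-width lines.
Polar moment about centroid: J = 2[d³/12 + d(b/2)²] = 2[9³/12 + 9×2.25²] = 212.6 in³.
Direct shear f_v = P/L_w = 31 / 18 = 1.722 kip/in (vertical).
Torsion M = P·e = 31 × 13 = 403 kip·in.
Critical point at (x, y) = (2.25, 4.5) from centroid. f_tx = M·y/J = 8.529 kip/in; f_ty = M·x/J = 4.265 kip/in.
Resultant f_max = √[f_tx² + (f_v + f_ty)²] = √[8.529² + (1.722 + 4.265)²] = 10.42 kip/in.
Capacity per unit length: φr_n = 0.75 × 0.6 × 60 × (0.707 × 0.4375) = 8.351 kip/in.
10.42 > 8.351 → NOT adequate.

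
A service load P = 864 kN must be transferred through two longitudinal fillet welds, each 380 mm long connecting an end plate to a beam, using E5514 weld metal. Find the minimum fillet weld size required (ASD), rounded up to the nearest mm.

w = 10 mm

E55XX → F_EXX = 550 MPa.
Total weld length L = 760 mm.
Required throat t_e = P × Ω / (0.6 F_EXX × L) = 864 × 2.0 / (0.6 × 550 × 760 × 10⁻³) = 6.89 mm.
Required leg w = t_e / 0.707 = 9.745 mm → use 10 mm.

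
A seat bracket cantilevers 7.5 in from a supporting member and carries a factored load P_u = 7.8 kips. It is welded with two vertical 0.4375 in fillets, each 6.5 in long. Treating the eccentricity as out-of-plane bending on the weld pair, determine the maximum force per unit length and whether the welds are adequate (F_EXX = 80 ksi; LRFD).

L_w = 2 × 6.5 = 13 in; section modulus (unit throat) S = 2 × L²/6 = 14.08 in².
Direct shear f_v = P/L_w = 7.8/13 = 0.6 kip/in.
Moment M = P × e = 7.8 × 7.5 = 58.5 kip·in; bending f_b = M/S = 4.154 kip/in.
f_max = √(f_v² + f_b²) = √(0.6² + 4.154²) = 4.197 kip/in.
φr_n = 0.75 × 0.6 × 80 × (0.707 × 0.4375) = 11.14 kip/in → adequate.

f_max ≈ 4.2 kip/in; adequate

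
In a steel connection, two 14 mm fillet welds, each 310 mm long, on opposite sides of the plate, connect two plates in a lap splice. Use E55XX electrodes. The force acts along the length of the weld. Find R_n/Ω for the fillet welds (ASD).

E55XX → F_EXX = 550 MPa.
Effective throat t_e = 0.707 × 14 = 9.898 mm.
Total length L = 620 mm; A_we = 9.898 × 620 = 6137 mm².
F_nw = 0.6 F_EXX = 0.6 × 550 = 330 MPa.
R_n = 330 × 6137 × 10⁻³ = 2025 kN; R_n/Ω = 2025/2.0 = 1013 kN.

R_n/Ω ≈ 1010 kN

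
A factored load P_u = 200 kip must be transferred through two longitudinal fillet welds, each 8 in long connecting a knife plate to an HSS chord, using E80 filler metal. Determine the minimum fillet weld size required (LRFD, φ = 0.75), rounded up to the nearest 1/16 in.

E80XX → F_EXX = 80 ksi.
Total weld length L = 16 in.
Required throat t_e = P_u / (φ × 0.6 F_EXX × L) = 200 / (0.75 × 0.6 × 80 × 16) = 0.3472 in.
Required leg w = t_e / 0.707 = 0.4911 in → use 1/2 in.

w = 1/2 in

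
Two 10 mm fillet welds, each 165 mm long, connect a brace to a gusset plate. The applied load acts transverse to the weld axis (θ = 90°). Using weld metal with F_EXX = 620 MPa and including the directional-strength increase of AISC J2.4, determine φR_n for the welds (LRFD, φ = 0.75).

t_e = 0.707 × 10 = 7.07 mm; A_we = 7.07 × 330 = 2333 mm².
Directional factor: 1.0 + 0.5 sin^1.5(90°) = 1.5.
F_nw = 0.6 × 620 × 1.5 = 558 MPa.
φR_n = 0.75 × 558 × 2333 × 10⁻³ = 976.4 kN.

φR_n ≈ 976 kN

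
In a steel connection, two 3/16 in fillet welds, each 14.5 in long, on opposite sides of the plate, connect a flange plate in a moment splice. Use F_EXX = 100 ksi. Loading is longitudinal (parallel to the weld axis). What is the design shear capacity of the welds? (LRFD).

Effective throat t_e = 0.707 × 0.1875 = 0.1326 in.
Total length L = 29 in; A_we = 0.1326 × 29 = 3.844 in².
F_nw = 0.6 F_EXX = 0.6 × 100 = 60 ksi.
φR_n = 0.75 × 60 × 3.844 = 173 kip.

φR_n ≈ 173 kip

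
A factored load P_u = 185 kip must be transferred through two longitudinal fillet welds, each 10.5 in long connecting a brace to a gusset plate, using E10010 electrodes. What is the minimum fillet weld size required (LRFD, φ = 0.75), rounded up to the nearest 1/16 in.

E100XX → F_EXX = 100 ksi.
Total weld length L = 21 in.
Required throat t_e = P_u / (φ × 0.6 F_EXX × L) = 185 / (0.75 × 0.6 × 100 × 21) = 0.1958 in.
Required leg w = t_e / 0.707 = 0.2769 in → use 5/16 in.

w = 5/16 in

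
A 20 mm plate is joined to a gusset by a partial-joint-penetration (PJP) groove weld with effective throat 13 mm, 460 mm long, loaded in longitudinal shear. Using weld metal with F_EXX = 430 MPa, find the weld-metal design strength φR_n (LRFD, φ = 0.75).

φR_n ≈ 1160 kN

Effective throat (given) t_e = 13 mm.
A_we = 13 × 460 = 5980 mm².
F_nw = 0.6 F_EXX = 258 MPa.
φR_n = 0.75 × 258 × 5980 × 10⁻³ = 1157 kN.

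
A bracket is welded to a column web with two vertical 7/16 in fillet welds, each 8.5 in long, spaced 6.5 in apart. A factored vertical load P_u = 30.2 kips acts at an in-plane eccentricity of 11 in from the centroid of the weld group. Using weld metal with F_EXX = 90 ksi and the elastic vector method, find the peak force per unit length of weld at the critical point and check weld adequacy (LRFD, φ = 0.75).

f_max ≈ 7.52 kip/in; adequate

Total weld length L_w = 17 in. Treat welds as unit-width lines.
Polar moment about centroid: J = 2[d³/12 + d(b/2)²] = 2[8.5³/12 + 8.5×3.25²] = 281.9 in³.
Direct shear f_v = P/L_w = 30.2 / 17 = 1.776 kip/in (vertical).
Torsion M = P·e = 30.2 × 11 = 332.2 kip·in.
Critical point at (x, y) = (3.25, 4.25) from centroid. f_tx = M·y/J = 5.008 kip/in; f_ty = M·x/J = 3.83 kip/in.
Resultant f_max = √[f_tx² + (f_v + f_ty)²] = √[5.008² + (1.776 + 3.83)²] = 7.517 kip/in.
Capacity per unit length: φr_n = 0.75 × 0.6 × 90 × (0.707 × 0.4375) = 12.53 kip/in.
7.517 ≤ 12.53 → adequate.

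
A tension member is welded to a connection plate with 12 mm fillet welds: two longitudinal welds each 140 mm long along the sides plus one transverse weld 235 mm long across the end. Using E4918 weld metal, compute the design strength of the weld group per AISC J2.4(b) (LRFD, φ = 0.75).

E49XX → F_EXX = 490 MPa.
t_e = 0.707 × 12 = 8.484 mm.
R_nwl = 0.6 × 490 × 8.484 × 280 × 10⁻³ = 698.4 kN (longitudinal, 2 welds).
R_nwt = 0.6 × 490 × 8.484 × 235 × 10⁻³ = 586.2 kN (transverse, base value).
(i) R_nwl + R_nwt = 1285 kN; (ii) 0.85 R_nwl + 1.5 R_nwt = 1473 kN.
R_n = max = 1473 kN [governs: (ii)]; φR_n = 1105 kN.

φR_n ≈ 1100 kN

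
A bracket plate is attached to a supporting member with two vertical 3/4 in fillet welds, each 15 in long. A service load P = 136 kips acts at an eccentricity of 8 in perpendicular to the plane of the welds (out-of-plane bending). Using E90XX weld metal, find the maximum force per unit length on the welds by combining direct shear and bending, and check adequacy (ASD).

f_max ≈ 15.2 kip/in; NOT adequate

E90XX → F_EXX = 90 ksi.
L_w = 2 × 15 = 30 in; section modulus (unit throat) S = 2 × L²/6 = 75 in².
Direct shear f_v = P/L_w = 136/30 = 4.533 kip/in.
Moment M = P × e = 136 × 8 = 1088 kip·in; bending f_b = M/S = 14.51 kip/in.
f_max = √(f_v² + f_b²) = √(4.533² + 14.51²) = 15.2 kip/in.
r_n/Ω = (1/2.0) × 0.6 × 90 × (0.707 × 0.75) = 14.32 kip/in → NOT adequate.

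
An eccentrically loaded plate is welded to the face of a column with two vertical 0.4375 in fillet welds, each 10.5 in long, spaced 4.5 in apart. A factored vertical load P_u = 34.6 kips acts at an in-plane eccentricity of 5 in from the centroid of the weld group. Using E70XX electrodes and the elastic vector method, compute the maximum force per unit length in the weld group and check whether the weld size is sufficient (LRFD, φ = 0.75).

f_max ≈ 4.23 kip/in; adequate

E70XX → F_EXX = 70 ksi.
Total weld length L_w = 21 in. Treat welds as unit-width lines.
Polar moment about centroid: J = 2[d³/12 + d(b/2)²] = 2[10.5³/12 + 10.5×2.25²] = 299.2 in³.
Direct shear f_v = P/L_w = 34.6 / 21 = 1.648 kip/in (vertical).
Torsion M = P·e = 34.6 × 5 = 173 kip·in.
Critical point at (x, y) = (2.25, 5.25) from centroid. f_tx = M·y/J = 3.035 kip/in; f_ty = M·x/J = 1.301 kip/in.
Resultant f_max = √[f_tx² + (f_v + f_ty)²] = √[3.035² + (1.648 + 1.301)²] = 4.231 kip/in.
Capacity per unit length: φr_n = 0.75 × 0.6 × 70 × (0.707 × 0.4375) = 9.743 kip/in.
4.231 ≤ 9.743 → adequate.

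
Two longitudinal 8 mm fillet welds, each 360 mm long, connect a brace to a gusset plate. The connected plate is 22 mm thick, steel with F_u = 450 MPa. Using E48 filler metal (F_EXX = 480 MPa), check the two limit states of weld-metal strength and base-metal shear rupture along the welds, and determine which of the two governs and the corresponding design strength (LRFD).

φR_n ≈ 880 kN (weld metal governs)

t_e = 0.707 × 8 = 5.656 mm; L = 720 mm.
Weld metal: φR_n = 0.75 × 0.6 × 480 × 5.656 × 720 × 10⁻³ = 879.6 kN.
Base metal (shear rupture): φR_n = 0.75 × 0.6 × 450 × 22 × 720 × 10⁻³ = 3208 kN.
Governing: weld metal.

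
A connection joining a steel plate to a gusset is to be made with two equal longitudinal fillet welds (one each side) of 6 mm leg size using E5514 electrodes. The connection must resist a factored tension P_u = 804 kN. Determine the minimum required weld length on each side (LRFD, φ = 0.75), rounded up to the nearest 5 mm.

L = 385 mm on each side

E55XX → F_EXX = 550 MPa.
Throat t_e = 0.707 × 6 = 4.242 mm.
φr_n = 0.75 × 0.6 × 550 × 4.242 × 10⁻³ = 1.05 kN/mm.
L_req = P_u / φr_n = 804 / 1.05 = 765.8 mm total.
Per side: 765.8 / 2 = 382.9 mm.
Round up → use L = 385 mm on each side.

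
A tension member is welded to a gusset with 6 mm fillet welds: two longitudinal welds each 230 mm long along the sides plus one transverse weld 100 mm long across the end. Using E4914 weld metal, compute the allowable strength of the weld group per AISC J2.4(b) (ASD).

R_n/Ω ≈ 349 kN

E49XX → F_EXX = 490 MPa.
t_e = 0.707 × 6 = 4.242 mm.
R_nwl = 0.6 × 490 × 4.242 × 460 × 10⁻³ = 573.7 kN (longitudinal, 2 welds).
R_nwt = 0.6 × 490 × 4.242 × 100 × 10⁻³ = 124.7 kN (transverse, base value).
(i) R_nwl + R_nwt = 698.4 kN; (ii) 0.85 R_nwl + 1.5 R_nwt = 674.7 kN.
R_n = max = 698.4 kN [governs: (i)]; R_n/Ω = 349.2 kN.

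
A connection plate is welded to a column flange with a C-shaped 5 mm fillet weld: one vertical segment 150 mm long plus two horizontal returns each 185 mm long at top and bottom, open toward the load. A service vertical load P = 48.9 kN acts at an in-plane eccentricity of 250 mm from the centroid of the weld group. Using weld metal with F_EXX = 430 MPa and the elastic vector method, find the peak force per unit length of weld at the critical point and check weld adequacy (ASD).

f_max ≈ 480 N/mm; NOT adequate

Total weld length L_w = 520 mm. Treat welds as unit-width lines.
Centroid: x̄ = 2×185×92.5 / 520 = 65.82 mm from the vertical weld.
Polar moment about centroid: J = I_x + I_y = [150³/12 + 2×185×75²] + [150×65.82² + 2(185³/12 + 185×26.68²)] = 4331000 mm³.
Direct shear f_v = P/L_w = 48.9×10³ / 520 = 94.04 N/mm (vertical).
Torsion M = P·e = 48.9×10³ × 250 = 12225000 N·mm.
Critical point at (x, y) = (119.2, 75) from centroid. f_tx = M·y/J = 211.7 N/mm; f_ty = M·x/J = 336.4 N/mm.
Resultant f_max = √[f_tx² + (f_v + f_ty)²] = √[211.7² + (94.04 + 336.4)²] = 479.7 N/mm.
Capacity per unit length: r_n/Ω = (1/2.0) × 0.6 × 430 × (0.707 × 5) = 456 N/mm.
479.7 > 456 → NOT adequate.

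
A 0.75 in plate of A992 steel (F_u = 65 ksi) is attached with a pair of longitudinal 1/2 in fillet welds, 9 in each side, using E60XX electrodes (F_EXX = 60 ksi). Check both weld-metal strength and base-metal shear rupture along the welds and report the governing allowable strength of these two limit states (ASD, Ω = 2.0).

t_e = 0.707 × 0.5 = 0.3535 in; L = 18 in.
Weld metal: R_n/Ω = (1/2.0) × 0.6 × 60 × 0.3535 × 18 = 114.5 kip.
Base metal (shear rupture): R_n/Ω = (1/2.0) × 0.6 × 65 × 0.75 × 18 = 263.2 kip.
Governing: weld metal.

R_n/Ω ≈ 115 kip (weld metal governs)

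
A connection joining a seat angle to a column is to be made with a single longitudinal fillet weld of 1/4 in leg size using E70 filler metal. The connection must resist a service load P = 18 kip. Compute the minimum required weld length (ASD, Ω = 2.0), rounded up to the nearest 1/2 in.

E70XX → F_EXX = 70 ksi.
Throat t_e = 0.707 × 0.25 = 0.1767 in.
r_n/Ω = (0.6 × 70 × 0.1767) / 2.0 = 3.712 kip/in.
L_req = P / (r_n/Ω) = 18 / 3.712 = 4.849 in total.
Round up → use L = 5 in.

L = 5 in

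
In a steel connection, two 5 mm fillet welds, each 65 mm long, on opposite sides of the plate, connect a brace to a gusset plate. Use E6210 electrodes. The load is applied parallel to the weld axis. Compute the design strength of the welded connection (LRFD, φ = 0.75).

φR_n ≈ 128 kN

E62XX → F_EXX = 620 MPa.
Effective throat t_e = 0.707 × 5 = 3.535 mm.
Total length L = 130 mm; A_we = 3.535 × 130 = 459.5 mm².
F_nw = 0.6 F_EXX = 0.6 × 620 = 372 MPa.
φR_n = 0.75 × 372 × 459.5 × 10⁻³ = 128.2 kN.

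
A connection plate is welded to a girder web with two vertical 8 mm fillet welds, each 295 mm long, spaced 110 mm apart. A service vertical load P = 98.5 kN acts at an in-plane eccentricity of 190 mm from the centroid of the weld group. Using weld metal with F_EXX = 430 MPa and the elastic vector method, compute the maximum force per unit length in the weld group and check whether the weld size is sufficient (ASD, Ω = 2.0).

f_max ≈ 566 N/mm; adequate

Total weld length L_w = 590 mm. Treat welds as unit-width lines.
Polar moment about centroid: J = 2[d³/12 + d(b/2)²] = 2[295³/12 + 295×55²] = 6063000 mm³.
Direct shear f_v = P/L_w = 98.5×10³ / 590 = 166.9 N/mm (vertical).
Torsion M = P·e = 98.5×10³ × 190 = 18715000 N·mm.
Critical point at (x, y) = (55, 147.5) from centroid. f_tx = M·y/J = 455.3 N/mm; f_ty = M·x/J = 169.8 N/mm.
Resultant f_max = √[f_tx² + (f_v + f_ty)²] = √[455.3² + (166.9 + 169.8)²] = 566.2 N/mm.
Capacity per unit length: r_n/Ω = (1/2.0) × 0.6 × 430 × (0.707 × 8) = 729.6 N/mm.
566.2 ≤ 729.6 → adequate.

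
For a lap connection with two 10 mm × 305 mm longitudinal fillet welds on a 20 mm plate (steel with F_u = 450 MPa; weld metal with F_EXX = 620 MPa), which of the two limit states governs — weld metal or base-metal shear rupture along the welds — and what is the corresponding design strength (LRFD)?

t_e = 0.707 × 10 = 7.07 mm; L = 610 mm.
Weld metal: φR_n = 0.75 × 0.6 × 620 × 7.07 × 610 × 10⁻³ = 1203 kN.
Base metal (shear rupture): φR_n = 0.75 × 0.6 × 450 × 20 × 610 × 10⁻³ = 2470 kN.
Governing: weld metal.

φR_n ≈ 1200 kN (weld metal governs)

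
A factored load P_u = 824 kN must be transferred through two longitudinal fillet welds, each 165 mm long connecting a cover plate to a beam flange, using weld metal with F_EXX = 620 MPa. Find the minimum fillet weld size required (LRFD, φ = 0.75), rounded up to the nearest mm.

Total weld length L = 330 mm.
Required throat t_e = P_u / (φ × 0.6 F_EXX × L) = 824 / (0.75 × 0.6 × 620 × 330 × 10⁻³) = 8.95 mm.
Required leg w = t_e / 0.707 = 12.66 mm → use 13 mm.

w = 13 mm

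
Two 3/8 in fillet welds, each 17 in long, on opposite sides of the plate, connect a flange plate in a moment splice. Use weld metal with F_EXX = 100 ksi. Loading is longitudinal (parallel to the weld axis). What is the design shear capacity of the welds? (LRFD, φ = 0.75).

φR_n ≈ 406 kips

Effective throat t_e = 0.707 × 0.375 = 0.2651 in.
Total length L = 34 in; A_we = 0.2651 × 34 = 9.014 in².
F_nw = 0.6 F_EXX = 0.6 × 100 = 60 ksi.
φR_n = 0.75 × 60 × 9.014 = 405.6 kips.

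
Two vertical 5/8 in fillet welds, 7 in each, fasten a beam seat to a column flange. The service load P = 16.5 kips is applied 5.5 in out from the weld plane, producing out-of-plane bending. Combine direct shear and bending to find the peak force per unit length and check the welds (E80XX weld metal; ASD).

E80XX → F_EXX = 80 ksi.
L_w = 2 × 7 = 14 in; section modulus (unit throat) S = 2 × L²/6 = 16.33 in².
Direct shear f_v = P/L_w = 16.5/14 = 1.179 kip/in.
Moment M = P × e = 16.5 × 5.5 = 90.75 kip·in; bending f_b = M/S = 5.556 kip/in.
f_max = √(f_v² + f_b²) = √(1.179² + 5.556²) = 5.68 kip/in.
r_n/Ω = (1/2.0) × 0.6 × 80 × (0.707 × 0.625) = 10.6 kip/in → adequate.

f_max ≈ 5.68 kip/in; adequate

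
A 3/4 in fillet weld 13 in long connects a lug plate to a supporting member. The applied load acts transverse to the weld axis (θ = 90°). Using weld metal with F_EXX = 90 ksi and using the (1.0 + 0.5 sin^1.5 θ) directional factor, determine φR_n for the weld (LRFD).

φR_n ≈ 419 kips

t_e = 0.707 × 0.75 = 0.5302 in; A_we = 0.5302 × 13 = 6.893 in².
Directional factor: 1.0 + 0.5 sin^1.5(90°) = 1.5.
F_nw = 0.6 × 90 × 1.5 = 81 ksi.
φR_n = 0.75 × 81 × 6.893 = 418.8 kips.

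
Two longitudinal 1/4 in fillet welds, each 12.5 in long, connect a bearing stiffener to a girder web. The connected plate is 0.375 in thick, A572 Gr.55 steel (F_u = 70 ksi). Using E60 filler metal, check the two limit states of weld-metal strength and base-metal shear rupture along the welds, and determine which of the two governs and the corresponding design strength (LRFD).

E60XX → F_EXX = 60 ksi.
t_e = 0.707 × 0.25 = 0.1767 in; L = 25 in.
Weld metal: φR_n = 0.75 × 0.6 × 60 × 0.1767 × 25 = 119.3 kips.
Base metal (shear rupture): φR_n = 0.75 × 0.6 × 70 × 0.375 × 25 = 295.3 kips.
Governing: weld metal.

φR_n ≈ 119 kips (weld metal governs)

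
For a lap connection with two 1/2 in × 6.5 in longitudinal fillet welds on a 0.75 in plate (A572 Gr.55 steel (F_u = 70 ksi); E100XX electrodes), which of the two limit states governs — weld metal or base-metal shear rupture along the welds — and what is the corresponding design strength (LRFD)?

E100XX → F_EXX = 100 ksi.
t_e = 0.707 × 0.5 = 0.3535 in; L = 13 in.
Weld metal: φR_n = 0.75 × 0.6 × 100 × 0.3535 × 13 = 206.8 kips.
Base metal (shear rupture): φR_n = 0.75 × 0.6 × 70 × 0.75 × 13 = 307.1 kips.
Governing: weld metal.

φR_n ≈ 207 kips (weld metal governs)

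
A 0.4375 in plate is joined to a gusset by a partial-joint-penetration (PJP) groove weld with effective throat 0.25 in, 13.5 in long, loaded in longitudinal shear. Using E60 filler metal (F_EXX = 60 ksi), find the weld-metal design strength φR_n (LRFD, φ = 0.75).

φR_n ≈ 91.1 kips

Effective throat (given) t_e = 0.25 in.
A_we = 0.25 × 13.5 = 3.375 in².
F_nw = 0.6 F_EXX = 36 ksi.
φR_n = 0.75 × 36 × 3.375 = 91.12 kips.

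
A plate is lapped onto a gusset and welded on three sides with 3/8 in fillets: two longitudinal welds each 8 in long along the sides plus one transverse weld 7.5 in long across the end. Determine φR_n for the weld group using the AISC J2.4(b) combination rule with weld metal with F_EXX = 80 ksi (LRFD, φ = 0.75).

φR_n ≈ 237 kip

t_e = 0.707 × 0.375 = 0.2651 in.
R_nwl = 0.6 × 80 × 0.2651 × 16 = 203.6 kip (longitudinal, 2 welds).
R_nwt = 0.6 × 80 × 0.2651 × 7.5 = 95.44 kip (transverse, base value).
(i) R_nwl + R_nwt = 299.1 kip; (ii) 0.85 R_nwl + 1.5 R_nwt = 316.2 kip.
R_n = max = 316.2 kip [governs: (ii)]; φR_n = 237.2 kip.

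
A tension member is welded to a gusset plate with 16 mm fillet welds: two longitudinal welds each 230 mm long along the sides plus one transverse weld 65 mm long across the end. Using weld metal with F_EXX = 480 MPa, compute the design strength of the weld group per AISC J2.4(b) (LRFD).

t_e = 0.707 × 16 = 11.31 mm.
R_nwl = 0.6 × 480 × 11.31 × 460 × 10⁻³ = 1499 kN (longitudinal, 2 welds).
R_nwt = 0.6 × 480 × 11.31 × 65 × 10⁻³ = 211.8 kN (transverse, base value).
(i) R_nwl + R_nwt = 1710 kN; (ii) 0.85 R_nwl + 1.5 R_nwt = 1591 kN.
R_n = max = 1710 kN [governs: (i)]; φR_n = 1283 kN.

φR_n ≈ 1280 kN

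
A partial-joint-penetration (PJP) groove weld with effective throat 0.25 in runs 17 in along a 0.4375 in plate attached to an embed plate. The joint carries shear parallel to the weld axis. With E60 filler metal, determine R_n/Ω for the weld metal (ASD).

R_n/Ω ≈ 76.5 kip

E60XX → F_EXX = 60 ksi.
Effective throat (given) t_e = 0.25 in.
A_we = 0.25 × 17 = 4.25 in².
F_nw = 0.6 F_EXX = 36 ksi.
R_n/Ω = (36 × 4.25) / 2.0 = 76.5 kip.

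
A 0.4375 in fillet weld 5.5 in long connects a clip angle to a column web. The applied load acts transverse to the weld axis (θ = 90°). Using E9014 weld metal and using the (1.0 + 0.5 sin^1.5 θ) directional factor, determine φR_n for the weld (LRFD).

φR_n ≈ 103 kips

E90XX → F_EXX = 90 ksi.
t_e = 0.707 × 0.4375 = 0.3093 in; A_we = 0.3093 × 5.5 = 1.701 in².
Directional factor: 1.0 + 0.5 sin^1.5(90°) = 1.5.
F_nw = 0.6 × 90 × 1.5 = 81 ksi.
φR_n = 0.75 × 81 × 1.701 = 103.3 kips.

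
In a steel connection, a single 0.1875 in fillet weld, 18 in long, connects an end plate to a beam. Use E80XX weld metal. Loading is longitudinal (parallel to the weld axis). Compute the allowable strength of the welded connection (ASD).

E80XX → F_EXX = 80 ksi.
Effective throat t_e = 0.707 × 0.1875 = 0.1326 in.
Total length L = 18 in; A_we = 0.1326 × 18 = 2.386 in².
F_nw = 0.6 F_EXX = 0.6 × 80 = 48 ksi.
R_n = 48 × 2.386 = 114.5 kips; R_n/Ω = 114.5/2.0 = 57.27 kips.

R_n/Ω ≈ 57.3 kips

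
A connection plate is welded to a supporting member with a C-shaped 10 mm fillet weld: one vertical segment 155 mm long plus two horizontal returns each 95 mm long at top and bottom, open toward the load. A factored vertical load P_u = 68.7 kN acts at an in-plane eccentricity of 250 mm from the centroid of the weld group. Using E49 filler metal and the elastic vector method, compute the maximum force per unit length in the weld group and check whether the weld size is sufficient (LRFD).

f_max ≈ 1140 N/mm; adequate

E49XX → F_EXX = 490 MPa.
Total weld length L_w = 345 mm. Treat welds as unit-width lines.
Centroid: x̄ = 2×95×47.5 / 345 = 26.16 mm from the vertical weld.
Polar moment about centroid: J = I_x + I_y = [155³/12 + 2×95×77.5²] + [155×26.16² + 2(95³/12 + 95×21.34²)] = 1787000 mm³.
Direct shear f_v = P/L_w = 68.7×10³ / 345 = 199.1 N/mm (vertical).
Torsion M = P·e = 68.7×10³ × 250 = 17175000 N·mm.
Critical point at (x, y) = (68.84, 77.5) from centroid. f_tx = M·y/J = 744.9 N/mm; f_ty = M·x/J = 661.6 N/mm.
Resultant f_max = √[f_tx² + (f_v + f_ty)²] = √[744.9² + (199.1 + 661.6)²] = 1138 N/mm.
Capacity per unit length: φr_n = 0.75 × 0.6 × 490 × (0.707 × 10) = 1559 N/mm.
1138 ≤ 1559 → adequate.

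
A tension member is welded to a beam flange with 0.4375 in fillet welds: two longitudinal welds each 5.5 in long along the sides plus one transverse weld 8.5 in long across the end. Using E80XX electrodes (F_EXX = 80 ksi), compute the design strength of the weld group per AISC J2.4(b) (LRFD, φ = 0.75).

t_e = 0.707 × 0.4375 = 0.3093 in.
R_nwl = 0.6 × 80 × 0.3093 × 11 = 163.3 kips (longitudinal, 2 welds).
R_nwt = 0.6 × 80 × 0.3093 × 8.5 = 126.2 kips (transverse, base value).
(i) R_nwl + R_nwt = 289.5 kips; (ii) 0.85 R_nwl + 1.5 R_nwt = 328.1 kips.
R_n = max = 328.1 kips [governs: (ii)]; φR_n = 246.1 kips.

φR_n ≈ 246 kips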